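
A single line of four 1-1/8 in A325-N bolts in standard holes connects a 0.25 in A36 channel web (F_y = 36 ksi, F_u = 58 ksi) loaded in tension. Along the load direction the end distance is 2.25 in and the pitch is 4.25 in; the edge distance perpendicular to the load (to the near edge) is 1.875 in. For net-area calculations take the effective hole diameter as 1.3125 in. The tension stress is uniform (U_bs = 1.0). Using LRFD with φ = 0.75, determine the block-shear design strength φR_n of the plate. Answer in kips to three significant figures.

74 kips

Shear plane L_v = 2.25 + 3·4.25 = 15 in; A_gv = 15 × 0.25 = 3.75 in².
A_nv = (15 − 3.5·1.3125) × 0.25 = 2.602 in².
A_nt = (1.875 − 0.5·1.3125) × 0.25 = 0.3047 in².
0.6 F_u A_nv = 90.53 kips; 0.6 F_y A_gv = 81 kips → shear yielding governs the shear term.
R_n = 81 + 1.0 × 58 × 0.3047 = 98.67 kips.
Design strength φR_n = 0.75 × 98.67 = 74 kips.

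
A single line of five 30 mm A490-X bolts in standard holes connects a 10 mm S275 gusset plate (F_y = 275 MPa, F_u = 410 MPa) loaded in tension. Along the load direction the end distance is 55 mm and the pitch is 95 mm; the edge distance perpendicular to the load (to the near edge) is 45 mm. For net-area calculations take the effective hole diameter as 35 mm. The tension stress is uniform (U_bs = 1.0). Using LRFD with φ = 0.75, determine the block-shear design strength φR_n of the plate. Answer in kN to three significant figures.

597 kN

Shear plane L_v = 55 + 4·95 = 435 mm; A_gv = 435 × 10 = 4350 mm².
A_nv = (435 − 4.5·35) × 10 = 2775 mm².
A_nt = (45 − 0.5·35) × 10 = 275 mm².
0.6 F_u A_nv = 682.6 kN; 0.6 F_y A_gv = 717.8 kN → shear rupture governs the shear term.
R_n = 682.6 + 1.0 × 410 × 275 / 1000 = 795.4 kN.
Design strength φR_n = 0.75 × 795.4 = 597 kN.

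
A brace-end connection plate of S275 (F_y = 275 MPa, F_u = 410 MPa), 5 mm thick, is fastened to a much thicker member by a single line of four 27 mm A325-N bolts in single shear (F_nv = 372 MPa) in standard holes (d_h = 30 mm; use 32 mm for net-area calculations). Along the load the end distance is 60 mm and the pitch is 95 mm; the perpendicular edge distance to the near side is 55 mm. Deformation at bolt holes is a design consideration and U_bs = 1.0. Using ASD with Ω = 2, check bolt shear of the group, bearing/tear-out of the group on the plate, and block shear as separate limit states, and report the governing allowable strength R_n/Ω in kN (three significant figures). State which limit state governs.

Bolt shear: A_b = π·27²/4 = 572.6 mm²; R_n = 372 × 572.6 × 4 × 1 / 1000 = 852 kN → 852 / 2 = 426 kN.
Bearing: edge l_c = 45, r_n = 110.7 kN; interior l_c = 65, r_n = 132.8 kN; R_n = 110.7 + 3·132.8 = 509.2 kN → 255 kN.
Block shear: A_gv = 1725, A_nv = 1165, A_nt = 195 mm²; R_n = min(0.6F_uA_nv, 0.6F_yA_gv) + U_bs·F_u·A_nt = 364.6 kN → 182 kN.
Block shear governs: 182 kN.

182 kN (block shear governs)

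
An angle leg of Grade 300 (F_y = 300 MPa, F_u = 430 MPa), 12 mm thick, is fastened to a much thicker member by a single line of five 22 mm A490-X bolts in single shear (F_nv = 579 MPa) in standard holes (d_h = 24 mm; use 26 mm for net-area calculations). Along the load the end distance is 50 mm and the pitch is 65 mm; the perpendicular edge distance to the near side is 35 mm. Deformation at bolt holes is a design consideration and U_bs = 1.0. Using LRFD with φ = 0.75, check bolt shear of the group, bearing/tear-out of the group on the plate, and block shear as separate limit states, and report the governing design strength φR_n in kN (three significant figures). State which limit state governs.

533 kN (block shear governs)

Bolt shear: A_b = π·22²/4 = 380.1 mm²; R_n = 579 × 380.1 × 5 × 1 / 1000 = 1100 kN → 0.75 × 1100 = 825 kN.
Bearing: edge l_c = 38, r_n = 235.3 kN; interior l_c = 41, r_n = 253.9 kN; R_n = 235.3 + 4·253.9 = 1251 kN → 938 kN.
Block shear: A_gv = 3720, A_nv = 2316, A_nt = 264 mm²; R_n = min(0.6F_uA_nv, 0.6F_yA_gv) + U_bs·F_u·A_nt = 711 kN → 533 kN.
Block shear governs: 533 kN.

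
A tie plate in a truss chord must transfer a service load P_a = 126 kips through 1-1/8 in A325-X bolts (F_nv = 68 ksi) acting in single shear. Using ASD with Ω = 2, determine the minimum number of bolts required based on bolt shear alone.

4 bolts

A_b = π·1.125²/4 = 0.994 in².
Per-bolt allowable strength R_n/Ω = 68 × 0.994 × 1 / 2 = 33.8 kips.
n ≥ 126 / 33.8 = 3.728 → use 4 bolts.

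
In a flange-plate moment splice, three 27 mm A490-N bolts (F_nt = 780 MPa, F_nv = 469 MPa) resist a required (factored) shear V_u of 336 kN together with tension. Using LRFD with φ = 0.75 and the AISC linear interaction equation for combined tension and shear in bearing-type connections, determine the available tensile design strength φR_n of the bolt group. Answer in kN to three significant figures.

747 kN

A_b = π·27²/4 = 572.6 mm²; f_rv = 336 × 1000 / (3 × 572.6) = 195.6 MPa.
F'_nt = 1.3 F_nt − (F_nt / φF_nv) f_rv = 1.3·780 − (780/(0.75·469))·195.6 = 580.2 MPa, capped at F_nt → F'_nt = 580.2 MPa.
R_n = F'_nt · A_b · n = 580.2 × 572.6 × 3 / 1000 = 996.6 kN.
Design strength φR_n = 0.75 × 996.6 = 747 kN.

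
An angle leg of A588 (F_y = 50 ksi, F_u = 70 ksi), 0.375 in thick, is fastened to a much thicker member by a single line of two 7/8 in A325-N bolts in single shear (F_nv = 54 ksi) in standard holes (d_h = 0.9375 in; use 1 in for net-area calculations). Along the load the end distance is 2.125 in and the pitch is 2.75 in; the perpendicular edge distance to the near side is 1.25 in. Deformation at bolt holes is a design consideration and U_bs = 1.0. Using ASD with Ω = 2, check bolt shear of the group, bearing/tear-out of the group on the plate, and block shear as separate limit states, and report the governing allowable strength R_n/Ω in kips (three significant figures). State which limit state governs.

Bolt shear: A_b = π·0.875²/4 = 0.6013 in²; R_n = 54 × 0.6013 × 2 × 1 = 64.94 kips → 64.94 / 2 = 32.5 kips.
Bearing: edge l_c = 1.656, r_n = 52.17 kips; interior l_c = 1.812, r_n = 55.13 kips; R_n = 52.17 + 1·55.13 = 107.3 kips → 53.6 kips.
Block shear: A_gv = 1.828, A_nv = 1.266, A_nt = 0.2812 in²; R_n = min(0.6F_uA_nv, 0.6F_yA_gv) + U_bs·F_u·A_nt = 72.84 kips → 36.4 kips.
Bolt shear governs: 32.5 kips.

32.5 kips (bolt shear governs)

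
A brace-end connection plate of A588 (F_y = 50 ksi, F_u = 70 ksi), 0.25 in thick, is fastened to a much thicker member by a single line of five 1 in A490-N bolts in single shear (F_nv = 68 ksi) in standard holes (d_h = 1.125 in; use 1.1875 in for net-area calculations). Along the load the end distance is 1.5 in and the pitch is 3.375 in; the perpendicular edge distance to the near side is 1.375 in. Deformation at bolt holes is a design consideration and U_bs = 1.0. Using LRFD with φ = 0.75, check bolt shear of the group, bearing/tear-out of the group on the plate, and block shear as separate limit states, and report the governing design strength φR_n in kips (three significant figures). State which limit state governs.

Bolt shear: A_b = π·1²/4 = 0.7854 in²; R_n = 68 × 0.7854 × 5 × 1 = 267 kips → 0.75 × 267 = 200 kips.
Bearing: edge l_c = 0.9375, r_n = 19.69 kips; interior l_c = 2.25, r_n = 42 kips; R_n = 19.69 + 4·42 = 187.7 kips → 141 kips.
Block shear: A_gv = 3.75, A_nv = 2.414, A_nt = 0.1953 in²; R_n = min(0.6F_uA_nv, 0.6F_yA_gv) + U_bs·F_u·A_nt = 115.1 kips → 86.3 kips.
Block shear governs: 86.3 kips.

86.3 kips (block shear governs)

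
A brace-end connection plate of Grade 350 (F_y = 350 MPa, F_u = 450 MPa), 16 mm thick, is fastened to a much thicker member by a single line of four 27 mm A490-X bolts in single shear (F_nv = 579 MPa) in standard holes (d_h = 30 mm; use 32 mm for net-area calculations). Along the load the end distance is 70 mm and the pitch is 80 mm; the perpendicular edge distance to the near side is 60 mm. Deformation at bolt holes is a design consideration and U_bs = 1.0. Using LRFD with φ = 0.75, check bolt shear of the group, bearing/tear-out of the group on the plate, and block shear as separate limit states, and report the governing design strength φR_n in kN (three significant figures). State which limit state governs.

879 kN (block shear governs)

Bolt shear: A_b = π·27²/4 = 572.6 mm²; R_n = 579 × 572.6 × 4 × 1 / 1000 = 1326 kN → 0.75 × 1326 = 995 kN.
Bearing: edge l_c = 55, r_n = 466.6 kN; interior l_c = 50, r_n = 432 kN; R_n = 466.6 + 3·432 = 1763 kN → 1320 kN.
Block shear: A_gv = 4960, A_nv = 3168, A_nt = 704 mm²; R_n = min(0.6F_uA_nv, 0.6F_yA_gv) + U_bs·F_u·A_nt = 1172 kN → 879 kN.
Block shear governs: 879 kN.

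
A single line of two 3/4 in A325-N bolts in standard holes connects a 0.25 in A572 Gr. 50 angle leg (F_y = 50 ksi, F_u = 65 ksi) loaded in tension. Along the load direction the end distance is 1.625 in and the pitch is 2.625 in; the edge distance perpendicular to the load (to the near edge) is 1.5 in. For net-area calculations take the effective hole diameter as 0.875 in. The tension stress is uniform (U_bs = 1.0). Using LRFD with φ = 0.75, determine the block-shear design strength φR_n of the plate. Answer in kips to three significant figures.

34.4 kips

Shear plane L_v = 1.625 + 1·2.625 = 4.25 in; A_gv = 4.25 × 0.25 = 1.062 in².
A_nv = (4.25 − 1.5·0.875) × 0.25 = 0.7344 in².
A_nt = (1.5 − 0.5·0.875) × 0.25 = 0.2656 in².
0.6 F_u A_nv = 28.64 kips; 0.6 F_y A_gv = 31.88 kips → shear rupture governs the shear term.
R_n = 28.64 + 1.0 × 65 × 0.2656 = 45.91 kips.
Design strength φR_n = 0.75 × 45.91 = 34.4 kips.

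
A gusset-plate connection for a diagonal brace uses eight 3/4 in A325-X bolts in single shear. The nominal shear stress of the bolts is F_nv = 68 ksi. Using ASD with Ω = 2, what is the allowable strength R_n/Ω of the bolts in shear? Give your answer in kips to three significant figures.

A_b = π × 0.75² / 4 = 0.4418 in².
R_n = F_nv · A_b · n · n_s = 68 × 0.4418 × 8 × 1 = 240.3 kips.
Allowable strength R_n/Ω = 240.3 / 2 = 120 kips.

120 kips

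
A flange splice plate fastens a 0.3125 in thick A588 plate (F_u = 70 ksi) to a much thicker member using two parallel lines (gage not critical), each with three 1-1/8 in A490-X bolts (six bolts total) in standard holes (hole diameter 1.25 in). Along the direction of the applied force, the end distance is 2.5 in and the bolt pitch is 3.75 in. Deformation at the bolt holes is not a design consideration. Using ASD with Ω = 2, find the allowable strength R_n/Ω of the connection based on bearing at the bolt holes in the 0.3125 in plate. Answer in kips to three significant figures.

Per bolt r_n = 1.5 l_c t F_u ≤ 3.0 d t F_u; upper limit = 3.0 × 1.125 × 0.3125 × 70 = 73.83 kips.
Edge bolt: l_c = 2.5 − 1.25/2 = 1.875 in → 1.5 × 1.875 × 0.3125 × 70 = 61.52 → r_n = 61.52 kips.
Interior bolts: l_c = 3.75 − 1.25 = 2.5 in → 1.5 × 2.5 × 0.3125 × 70 = 82.03 → r_n = 73.83 kips.
R_n = 2 × 61.52 + 4 × 73.83 = 418.4 kips.
Allowable strength R_n/Ω = 418.4 / 2 = 209 kips.

209 kips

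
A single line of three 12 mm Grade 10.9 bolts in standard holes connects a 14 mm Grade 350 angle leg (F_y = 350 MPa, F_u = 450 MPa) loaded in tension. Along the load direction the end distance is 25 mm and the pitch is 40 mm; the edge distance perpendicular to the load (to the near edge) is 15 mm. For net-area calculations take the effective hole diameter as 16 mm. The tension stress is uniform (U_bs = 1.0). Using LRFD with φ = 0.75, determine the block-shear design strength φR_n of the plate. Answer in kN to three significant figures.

217 kN

Shear plane L_v = 25 + 2·40 = 105 mm; A_gv = 105 × 14 = 1470 mm².
A_nv = (105 − 2.5·16) × 14 = 910 mm².
A_nt = (15 − 0.5·16) × 14 = 98 mm².
0.6 F_u A_nv = 245.7 kN; 0.6 F_y A_gv = 308.7 kN → shear rupture governs the shear term.
R_n = 245.7 + 1.0 × 450 × 98 / 1000 = 289.8 kN.
Design strength φR_n = 0.75 × 289.8 = 217 kN.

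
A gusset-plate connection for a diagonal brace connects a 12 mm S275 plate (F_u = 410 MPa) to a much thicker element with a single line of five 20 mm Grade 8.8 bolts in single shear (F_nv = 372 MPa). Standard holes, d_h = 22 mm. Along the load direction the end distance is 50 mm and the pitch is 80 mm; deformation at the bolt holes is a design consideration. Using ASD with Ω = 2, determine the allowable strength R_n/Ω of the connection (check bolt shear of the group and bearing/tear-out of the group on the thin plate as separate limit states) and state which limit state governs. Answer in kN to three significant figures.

Bolt shear: A_b = π·20²/4 = 314.2 mm²; R_n = 372 × 314.2 × 5 × 1 / 1000 = 584.3 kN → 584.3 / 2 = 292 kN.
Bearing (1.2 l_c t F_u ≤ 2.4 d t F_u): upper limit = 2.4·20·12·410 / 1000 = 236.2 kN.
  Edge l_c = 50 − 22/2 = 39 → r_n = 230.3 kN; interior l_c = 80 − 22 = 58 → r_n = 236.2 kN.
  R_n,bearing = 1·230.3 + 4·236.2 = 1175 kN → 1175 / 2 = 587 kN.
Bolt shear governs: 292 kN.

292 kN (bolt shear governs)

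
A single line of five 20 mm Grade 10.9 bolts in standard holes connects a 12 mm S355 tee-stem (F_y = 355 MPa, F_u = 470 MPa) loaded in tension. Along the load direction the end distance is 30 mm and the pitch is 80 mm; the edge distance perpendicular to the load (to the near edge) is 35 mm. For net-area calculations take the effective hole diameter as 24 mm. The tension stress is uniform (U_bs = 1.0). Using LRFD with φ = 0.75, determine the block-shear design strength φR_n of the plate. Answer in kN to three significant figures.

711 kN

Shear plane L_v = 30 + 4·80 = 350 mm; A_gv = 350 × 12 = 4200 mm².
A_nv = (350 − 4.5·24) × 12 = 2904 mm².
A_nt = (35 − 0.5·24) × 12 = 276 mm².
0.6 F_u A_nv = 818.9 kN; 0.6 F_y A_gv = 894.6 kN → shear rupture governs the shear term.
R_n = 818.9 + 1.0 × 470 × 276 / 1000 = 948.6 kN.
Design strength φR_n = 0.75 × 948.6 = 711 kN.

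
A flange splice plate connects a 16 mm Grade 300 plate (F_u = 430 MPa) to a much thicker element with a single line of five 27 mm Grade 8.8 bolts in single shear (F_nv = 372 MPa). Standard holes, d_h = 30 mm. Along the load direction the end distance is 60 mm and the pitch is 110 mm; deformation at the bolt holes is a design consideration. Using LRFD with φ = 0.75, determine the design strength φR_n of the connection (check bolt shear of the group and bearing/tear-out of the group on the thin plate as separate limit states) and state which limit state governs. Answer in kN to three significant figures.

Bolt shear: A_b = π·27²/4 = 572.6 mm²; R_n = 372 × 572.6 × 5 × 1 / 1000 = 1065 kN → 0.75 × 1065 = 799 kN.
Bearing (1.2 l_c t F_u ≤ 2.4 d t F_u): upper limit = 2.4·27·16·430 / 1000 = 445.8 kN.
  Edge l_c = 60 − 30/2 = 45 → r_n = 371.5 kN; interior l_c = 110 − 30 = 80 → r_n = 445.8 kN.
  R_n,bearing = 1·371.5 + 4·445.8 = 2155 kN → 0.75 × 2155 = 1620 kN.
Bolt shear governs: 799 kN.

799 kN (bolt shear governs)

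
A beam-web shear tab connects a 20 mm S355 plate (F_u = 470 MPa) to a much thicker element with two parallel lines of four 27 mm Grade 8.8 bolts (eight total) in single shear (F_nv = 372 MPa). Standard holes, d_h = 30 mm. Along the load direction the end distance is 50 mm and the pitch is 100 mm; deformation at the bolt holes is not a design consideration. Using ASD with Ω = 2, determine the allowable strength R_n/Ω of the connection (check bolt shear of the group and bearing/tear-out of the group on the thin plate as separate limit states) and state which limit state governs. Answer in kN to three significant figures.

852 kN (bolt shear governs)

Bolt shear: A_b = π·27²/4 = 572.6 mm²; R_n = 372 × 572.6 × 8 × 1 / 1000 = 1704 kN → 1704 / 2 = 852 kN.
Bearing (1.5 l_c t F_u ≤ 3.0 d t F_u): upper limit = 3.0·27·20·470 / 1000 = 761.4 kN.
  Edge l_c = 50 − 30/2 = 35 → r_n = 493.5 kN; interior l_c = 100 − 30 = 70 → r_n = 761.4 kN.
  R_n,bearing = 2·493.5 + 6·761.4 = 5555 kN → 5555 / 2 = 2780 kN.
Bolt shear governs: 852 kN.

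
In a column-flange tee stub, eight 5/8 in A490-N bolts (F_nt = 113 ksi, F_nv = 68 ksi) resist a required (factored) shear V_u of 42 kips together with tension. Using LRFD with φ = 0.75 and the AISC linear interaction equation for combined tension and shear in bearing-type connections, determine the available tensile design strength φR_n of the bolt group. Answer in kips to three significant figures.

201 kips

A_b = π·0.625²/4 = 0.3068 in²; f_rv = 42 / (8 × 0.3068) = 17.11 ksi.
F'_nt = 1.3 F_nt − (F_nt / φF_nv) f_rv = 1.3·113 − (113/(0.75·68))·17.11 = 109 ksi, capped at F_nt → F'_nt = 109 ksi.
R_n = F'_nt · A_b · n = 109 × 0.3068 × 8 = 267.5 kips.
Design strength φR_n = 0.75 × 267.5 = 201 kips.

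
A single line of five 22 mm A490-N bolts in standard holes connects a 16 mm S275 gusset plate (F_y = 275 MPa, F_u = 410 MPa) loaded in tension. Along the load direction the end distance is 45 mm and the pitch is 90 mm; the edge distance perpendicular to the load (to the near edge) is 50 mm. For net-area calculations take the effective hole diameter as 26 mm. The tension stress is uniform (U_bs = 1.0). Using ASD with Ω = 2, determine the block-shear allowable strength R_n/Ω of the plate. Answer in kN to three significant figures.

656 kN

Shear plane L_v = 45 + 4·90 = 405 mm; A_gv = 405 × 16 = 6480 mm².
A_nv = (405 − 4.5·26) × 16 = 4608 mm².
A_nt = (50 − 0.5·26) × 16 = 592 mm².
0.6 F_u A_nv = 1134 kN; 0.6 F_y A_gv = 1069 kN → shear yielding governs the shear term.
R_n = 1069 + 1.0 × 410 × 592 / 1000 = 1312 kN.
Allowable strength R_n/Ω = 1312 / 2 = 656 kN.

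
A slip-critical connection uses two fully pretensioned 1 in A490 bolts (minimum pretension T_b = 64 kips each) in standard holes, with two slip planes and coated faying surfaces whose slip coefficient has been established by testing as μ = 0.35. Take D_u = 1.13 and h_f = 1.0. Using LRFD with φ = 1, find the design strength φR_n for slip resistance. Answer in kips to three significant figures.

R_n = μ · D_u · h_f · T_b · n_s · n_b = 0.35 × 1.13 × 1.0 × 64 × 2 × 2 = 101.2 kips.
Design strength φR_n = 1 × 101.2 = 101 kips.

101 kips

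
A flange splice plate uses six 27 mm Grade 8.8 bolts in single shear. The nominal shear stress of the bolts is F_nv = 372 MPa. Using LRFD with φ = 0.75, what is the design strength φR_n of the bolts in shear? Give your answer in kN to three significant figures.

958 kN

A_b = π × 27² / 4 = 572.6 mm².
R_n = F_nv · A_b · n · n_s = 372 × 572.6 × 6 × 1 / 1000 = 1278 kN.
Design strength φR_n = 0.75 × 1278 = 958 kN.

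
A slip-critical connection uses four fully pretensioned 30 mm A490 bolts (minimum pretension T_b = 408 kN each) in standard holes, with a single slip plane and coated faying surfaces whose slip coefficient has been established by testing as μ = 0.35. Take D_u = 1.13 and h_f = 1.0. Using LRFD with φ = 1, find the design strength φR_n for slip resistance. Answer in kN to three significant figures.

645 kN

R_n = μ · D_u · h_f · T_b · n_s · n_b = 0.35 × 1.13 × 1.0 × 408 × 1 × 4 = 645.5 kN.
Design strength φR_n = 1 × 645.5 = 645 kN.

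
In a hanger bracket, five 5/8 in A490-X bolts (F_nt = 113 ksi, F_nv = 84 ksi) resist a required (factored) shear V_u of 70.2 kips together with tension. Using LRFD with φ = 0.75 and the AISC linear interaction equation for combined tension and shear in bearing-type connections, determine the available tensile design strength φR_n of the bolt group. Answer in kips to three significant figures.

A_b = π·0.625²/4 = 0.3068 in²; f_rv = 70.2 / (5 × 0.3068) = 45.76 ksi.
F'_nt = 1.3 F_nt − (F_nt / φF_nv) f_rv = 1.3·113 − (113/(0.75·84))·45.76 = 64.82 ksi, capped at F_nt → F'_nt = 64.82 ksi.
R_n = F'_nt · A_b · n = 64.82 × 0.3068 × 5 = 99.43 kips.
Design strength φR_n = 0.75 × 99.43 = 74.6 kips.

74.6 kips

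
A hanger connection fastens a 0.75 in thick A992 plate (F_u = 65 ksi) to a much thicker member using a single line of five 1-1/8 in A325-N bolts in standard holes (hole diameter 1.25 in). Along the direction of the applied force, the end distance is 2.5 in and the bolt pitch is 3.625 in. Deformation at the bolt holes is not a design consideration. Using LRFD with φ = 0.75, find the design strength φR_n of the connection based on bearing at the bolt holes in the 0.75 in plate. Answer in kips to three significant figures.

596 kips

Per bolt r_n = 1.5 l_c t F_u ≤ 3.0 d t F_u; upper limit = 3.0 × 1.125 × 0.75 × 65 = 164.5 kips.
Edge bolt: l_c = 2.5 − 1.25/2 = 1.875 in → 1.5 × 1.875 × 0.75 × 65 = 137.1 → r_n = 137.1 kips.
Interior bolts: l_c = 3.625 − 1.25 = 2.375 in → 1.5 × 2.375 × 0.75 × 65 = 173.7 → r_n = 164.5 kips.
R_n = 1 × 137.1 + 4 × 164.5 = 795.2 kips.
Design strength φR_n = 0.75 × 795.2 = 596 kips.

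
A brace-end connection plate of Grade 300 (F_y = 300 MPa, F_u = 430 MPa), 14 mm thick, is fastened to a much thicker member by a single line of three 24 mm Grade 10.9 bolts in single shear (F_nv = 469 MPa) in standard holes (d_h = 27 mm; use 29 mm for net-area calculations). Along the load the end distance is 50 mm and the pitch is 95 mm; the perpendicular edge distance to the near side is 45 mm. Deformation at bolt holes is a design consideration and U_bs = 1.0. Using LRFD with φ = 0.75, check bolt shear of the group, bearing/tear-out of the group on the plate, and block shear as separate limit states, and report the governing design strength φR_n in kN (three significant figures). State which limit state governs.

477 kN (bolt shear governs)

Bolt shear: A_b = π·24²/4 = 452.4 mm²; R_n = 469 × 452.4 × 3 × 1 / 1000 = 636.5 kN → 0.75 × 636.5 = 477 kN.
Bearing: edge l_c = 36.5, r_n = 263.7 kN; interior l_c = 68, r_n = 346.8 kN; R_n = 263.7 + 2·346.8 = 957.2 kN → 718 kN.
Block shear: A_gv = 3360, A_nv = 2345, A_nt = 427 mm²; R_n = min(0.6F_uA_nv, 0.6F_yA_gv) + U_bs·F_u·A_nt = 788.4 kN → 591 kN.
Bolt shear governs: 477 kN.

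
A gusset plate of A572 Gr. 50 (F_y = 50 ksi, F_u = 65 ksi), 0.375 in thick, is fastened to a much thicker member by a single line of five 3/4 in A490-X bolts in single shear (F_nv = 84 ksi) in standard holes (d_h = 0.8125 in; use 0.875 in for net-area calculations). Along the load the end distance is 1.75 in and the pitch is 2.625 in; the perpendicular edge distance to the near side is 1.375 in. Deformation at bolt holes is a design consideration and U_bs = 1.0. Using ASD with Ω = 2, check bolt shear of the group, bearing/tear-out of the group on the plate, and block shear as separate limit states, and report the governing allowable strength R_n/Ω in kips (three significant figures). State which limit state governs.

72.2 kips (block shear governs)

Bolt shear: A_b = π·0.75²/4 = 0.4418 in²; R_n = 84 × 0.4418 × 5 × 1 = 185.6 kips → 185.6 / 2 = 92.8 kips.
Bearing: edge l_c = 1.344, r_n = 39.3 kips; interior l_c = 1.812, r_n = 43.87 kips; R_n = 39.3 + 4·43.87 = 214.8 kips → 107 kips.
Block shear: A_gv = 4.594, A_nv = 3.117, A_nt = 0.3516 in²; R_n = min(0.6F_uA_nv, 0.6F_yA_gv) + U_bs·F_u·A_nt = 144.4 kips → 72.2 kips.
Block shear governs: 72.2 kips.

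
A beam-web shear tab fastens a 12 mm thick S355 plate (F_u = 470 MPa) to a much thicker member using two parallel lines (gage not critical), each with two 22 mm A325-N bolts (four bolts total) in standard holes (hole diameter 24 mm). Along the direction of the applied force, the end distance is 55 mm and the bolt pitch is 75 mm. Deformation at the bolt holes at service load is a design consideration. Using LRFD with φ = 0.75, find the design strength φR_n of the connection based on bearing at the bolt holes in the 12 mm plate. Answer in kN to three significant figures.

883 kN

Per bolt r_n = 1.2 l_c t F_u ≤ 2.4 d t F_u; upper limit = 2.4 × 22 × 12 × 470 / 1000 = 297.8 kN.
Edge bolt: l_c = 55 − 24/2 = 43 mm → 1.2 × 43 × 12 × 470 / 1000 = 291 → r_n = 291 kN.
Interior bolts: l_c = 75 − 24 = 51 mm → 1.2 × 51 × 12 × 470 / 1000 = 345.2 → r_n = 297.8 kN.
R_n = 2 × 291 + 2 × 297.8 = 1178 kN.
Design strength φR_n = 0.75 × 1178 = 883 kN.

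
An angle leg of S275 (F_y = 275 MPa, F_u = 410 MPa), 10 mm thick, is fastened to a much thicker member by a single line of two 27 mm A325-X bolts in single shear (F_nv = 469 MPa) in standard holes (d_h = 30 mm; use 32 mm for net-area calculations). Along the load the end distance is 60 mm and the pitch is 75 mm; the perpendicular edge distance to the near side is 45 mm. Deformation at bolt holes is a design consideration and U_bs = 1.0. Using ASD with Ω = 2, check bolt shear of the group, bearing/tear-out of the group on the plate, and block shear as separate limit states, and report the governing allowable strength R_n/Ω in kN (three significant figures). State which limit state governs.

166 kN (block shear governs)

Bolt shear: A_b = π·27²/4 = 572.6 mm²; R_n = 469 × 572.6 × 2 × 1 / 1000 = 537.1 kN → 537.1 / 2 = 269 kN.
Bearing: edge l_c = 45, r_n = 221.4 kN; interior l_c = 45, r_n = 221.4 kN; R_n = 221.4 + 1·221.4 = 442.8 kN → 221 kN.
Block shear: A_gv = 1350, A_nv = 870, A_nt = 290 mm²; R_n = min(0.6F_uA_nv, 0.6F_yA_gv) + U_bs·F_u·A_nt = 332.9 kN → 166 kN.
Block shear governs: 166 kN.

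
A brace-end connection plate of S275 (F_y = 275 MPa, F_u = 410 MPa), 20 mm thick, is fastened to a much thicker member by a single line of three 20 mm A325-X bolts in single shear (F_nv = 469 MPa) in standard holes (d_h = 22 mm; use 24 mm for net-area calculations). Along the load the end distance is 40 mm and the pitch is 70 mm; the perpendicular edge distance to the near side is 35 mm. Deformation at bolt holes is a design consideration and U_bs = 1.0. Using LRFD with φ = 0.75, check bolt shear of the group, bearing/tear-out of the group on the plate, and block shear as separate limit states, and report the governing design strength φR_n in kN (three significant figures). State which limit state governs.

332 kN (bolt shear governs)

Bolt shear: A_b = π·20²/4 = 314.2 mm²; R_n = 469 × 314.2 × 3 × 1 / 1000 = 442 kN → 0.75 × 442 = 332 kN.
Bearing: edge l_c = 29, r_n = 285.4 kN; interior l_c = 48, r_n = 393.6 kN; R_n = 285.4 + 2·393.6 = 1073 kN → 804 kN.
Block shear: A_gv = 3600, A_nv = 2400, A_nt = 460 mm²; R_n = min(0.6F_uA_nv, 0.6F_yA_gv) + U_bs·F_u·A_nt = 779 kN → 584 kN.
Bolt shear governs: 332 kN.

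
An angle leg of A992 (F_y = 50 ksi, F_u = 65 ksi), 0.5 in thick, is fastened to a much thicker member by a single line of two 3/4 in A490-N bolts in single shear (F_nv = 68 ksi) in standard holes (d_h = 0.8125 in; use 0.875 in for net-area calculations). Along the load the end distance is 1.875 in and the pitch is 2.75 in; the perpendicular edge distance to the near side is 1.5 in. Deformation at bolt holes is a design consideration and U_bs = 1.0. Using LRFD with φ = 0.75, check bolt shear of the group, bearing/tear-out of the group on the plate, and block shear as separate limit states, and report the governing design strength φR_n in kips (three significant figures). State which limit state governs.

45.1 kips (bolt shear governs)

Bolt shear: A_b = π·0.75²/4 = 0.4418 in²; R_n = 68 × 0.4418 × 2 × 1 = 60.08 kips → 0.75 × 60.08 = 45.1 kips.
Bearing: edge l_c = 1.469, r_n = 57.28 kips; interior l_c = 1.938, r_n = 58.5 kips; R_n = 57.28 + 1·58.5 = 115.8 kips → 86.8 kips.
Block shear: A_gv = 2.312, A_nv = 1.656, A_nt = 0.5312 in²; R_n = min(0.6F_uA_nv, 0.6F_yA_gv) + U_bs·F_u·A_nt = 99.12 kips → 74.3 kips.
Bolt shear governs: 45.1 kips.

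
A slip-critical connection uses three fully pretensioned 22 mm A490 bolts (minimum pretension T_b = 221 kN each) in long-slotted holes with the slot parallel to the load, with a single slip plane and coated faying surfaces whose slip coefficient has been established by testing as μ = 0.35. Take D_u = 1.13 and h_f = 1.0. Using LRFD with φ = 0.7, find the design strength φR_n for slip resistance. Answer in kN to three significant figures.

R_n = μ · D_u · h_f · T_b · n_s · n_b = 0.35 × 1.13 × 1.0 × 221 × 1 × 3 = 262.2 kN.
Design strength φR_n = 0.7 × 262.2 = 184 kN.

184 kN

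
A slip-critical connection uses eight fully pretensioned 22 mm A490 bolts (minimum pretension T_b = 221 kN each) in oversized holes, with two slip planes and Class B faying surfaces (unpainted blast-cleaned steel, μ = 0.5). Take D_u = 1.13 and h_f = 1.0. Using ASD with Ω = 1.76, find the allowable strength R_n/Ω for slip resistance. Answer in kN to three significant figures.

R_n = μ · D_u · h_f · T_b · n_s · n_b = 0.5 × 1.13 × 1.0 × 221 × 2 × 8 = 1998 kN.
Allowable strength R_n/Ω = 1998 / 1.76 = 1140 kN.

1140 kN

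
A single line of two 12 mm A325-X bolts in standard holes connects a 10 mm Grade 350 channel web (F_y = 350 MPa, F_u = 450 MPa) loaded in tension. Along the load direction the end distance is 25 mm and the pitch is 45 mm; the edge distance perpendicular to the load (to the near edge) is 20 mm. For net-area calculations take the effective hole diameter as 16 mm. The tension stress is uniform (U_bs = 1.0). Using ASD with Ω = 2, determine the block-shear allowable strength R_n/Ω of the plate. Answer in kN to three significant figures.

Shear plane L_v = 25 + 1·45 = 70 mm; A_gv = 70 × 10 = 700 mm².
A_nv = (70 − 1.5·16) × 10 = 460 mm².
A_nt = (20 − 0.5·16) × 10 = 120 mm².
0.6 F_u A_nv = 124.2 kN; 0.6 F_y A_gv = 147 kN → shear rupture governs the shear term.
R_n = 124.2 + 1.0 × 450 × 120 / 1000 = 178.2 kN.
Allowable strength R_n/Ω = 178.2 / 2 = 89.1 kN.

89.1 kN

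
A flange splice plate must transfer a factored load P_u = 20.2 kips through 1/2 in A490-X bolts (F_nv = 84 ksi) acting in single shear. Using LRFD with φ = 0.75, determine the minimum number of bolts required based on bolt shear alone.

A_b = π·0.5²/4 = 0.1963 in².
Per-bolt design strength φR_n = 0.75 × 84 × 0.1963 × 1 = 12.37 kips.
n ≥ 20.2 / 12.37 = 1.633 → use 2 bolts.

2 bolts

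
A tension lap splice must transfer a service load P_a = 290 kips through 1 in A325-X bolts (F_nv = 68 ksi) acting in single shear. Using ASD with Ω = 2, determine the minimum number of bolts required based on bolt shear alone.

11 bolts

A_b = π·1²/4 = 0.7854 in².
Per-bolt allowable strength R_n/Ω = 68 × 0.7854 × 1 / 2 = 26.7 kips.
n ≥ 290 / 26.7 = 10.86 → use 11 bolts.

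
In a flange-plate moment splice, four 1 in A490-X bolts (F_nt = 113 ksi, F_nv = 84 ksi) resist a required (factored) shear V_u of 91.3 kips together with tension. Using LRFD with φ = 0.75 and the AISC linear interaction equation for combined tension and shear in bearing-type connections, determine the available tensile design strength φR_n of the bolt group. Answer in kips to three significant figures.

A_b = π·1²/4 = 0.7854 in²; f_rv = 91.3 / (4 × 0.7854) = 29.06 ksi.
F'_nt = 1.3 F_nt − (F_nt / φF_nv) f_rv = 1.3·113 − (113/(0.75·84))·29.06 = 94.77 ksi, capped at F_nt → F'_nt = 94.77 ksi.
R_n = F'_nt · A_b · n = 94.77 × 0.7854 × 4 = 297.7 kips.
Design strength φR_n = 0.75 × 297.7 = 223 kips.

223 kips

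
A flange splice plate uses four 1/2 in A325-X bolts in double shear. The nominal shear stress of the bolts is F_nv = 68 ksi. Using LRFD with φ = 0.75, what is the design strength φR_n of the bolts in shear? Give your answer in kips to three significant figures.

80.1 kips

A_b = π × 0.5² / 4 = 0.1963 in².
R_n = F_nv · A_b · n · n_s = 68 × 0.1963 × 4 × 2 = 106.8 kips.
Design strength φR_n = 0.75 × 106.8 = 80.1 kips.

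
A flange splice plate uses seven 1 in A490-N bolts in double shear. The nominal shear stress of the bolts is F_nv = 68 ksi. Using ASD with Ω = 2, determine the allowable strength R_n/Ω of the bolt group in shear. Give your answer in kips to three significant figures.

A_b = π × 1² / 4 = 0.7854 in².
R_n = F_nv · A_b · n · n_s = 68 × 0.7854 × 7 × 2 = 747.7 kips.
Allowable strength R_n/Ω = 747.7 / 2 = 374 kips.

374 kips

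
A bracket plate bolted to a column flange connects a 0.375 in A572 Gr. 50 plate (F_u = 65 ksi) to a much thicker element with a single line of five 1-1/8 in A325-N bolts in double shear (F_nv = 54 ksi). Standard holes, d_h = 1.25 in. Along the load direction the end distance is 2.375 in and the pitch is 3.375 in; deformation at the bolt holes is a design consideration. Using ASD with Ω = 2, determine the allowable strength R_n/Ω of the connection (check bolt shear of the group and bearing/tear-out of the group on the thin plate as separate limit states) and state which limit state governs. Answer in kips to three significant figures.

150 kips (bearing governs)

Bolt shear: A_b = π·1.125²/4 = 0.994 in²; R_n = 54 × 0.994 × 5 × 2 = 536.8 kips → 536.8 / 2 = 268 kips.
Bearing (1.2 l_c t F_u ≤ 2.4 d t F_u): upper limit = 2.4·1.125·0.375·65 = 65.81 kips.
  Edge l_c = 2.375 − 1.25/2 = 1.75 → r_n = 51.19 kips; interior l_c = 3.375 − 1.25 = 2.125 → r_n = 62.16 kips.
  R_n,bearing = 1·51.19 + 4·62.16 = 299.8 kips → 299.8 / 2 = 150 kips.
Bearing governs: 150 kips.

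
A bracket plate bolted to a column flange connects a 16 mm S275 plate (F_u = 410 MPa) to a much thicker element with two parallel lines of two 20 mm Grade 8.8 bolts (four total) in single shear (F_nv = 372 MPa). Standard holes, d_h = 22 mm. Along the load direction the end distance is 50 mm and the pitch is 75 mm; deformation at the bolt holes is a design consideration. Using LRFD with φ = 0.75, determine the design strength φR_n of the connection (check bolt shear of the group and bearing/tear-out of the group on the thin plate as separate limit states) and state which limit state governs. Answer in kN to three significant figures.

Bolt shear: A_b = π·20²/4 = 314.2 mm²; R_n = 372 × 314.2 × 4 × 1 / 1000 = 467.5 kN → 0.75 × 467.5 = 351 kN.
Bearing (1.2 l_c t F_u ≤ 2.4 d t F_u): upper limit = 2.4·20·16·410 / 1000 = 314.9 kN.
  Edge l_c = 50 − 22/2 = 39 → r_n = 307 kN; interior l_c = 75 − 22 = 53 → r_n = 314.9 kN.
  R_n,bearing = 2·307 + 2·314.9 = 1244 kN → 0.75 × 1244 = 933 kN.
Bolt shear governs: 351 kN.

351 kN (bolt shear governs)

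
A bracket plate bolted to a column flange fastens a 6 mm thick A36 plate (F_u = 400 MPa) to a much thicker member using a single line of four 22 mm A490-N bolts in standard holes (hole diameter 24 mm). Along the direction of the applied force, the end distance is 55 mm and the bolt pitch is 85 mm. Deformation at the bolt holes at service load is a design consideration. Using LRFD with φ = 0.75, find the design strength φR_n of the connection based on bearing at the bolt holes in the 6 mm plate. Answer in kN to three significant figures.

Per bolt r_n = 1.2 l_c t F_u ≤ 2.4 d t F_u; upper limit = 2.4 × 22 × 6 × 400 / 1000 = 126.7 kN.
Edge bolt: l_c = 55 − 24/2 = 43 mm → 1.2 × 43 × 6 × 400 / 1000 = 123.8 → r_n = 123.8 kN.
Interior bolts: l_c = 85 − 24 = 61 mm → 1.2 × 61 × 6 × 400 / 1000 = 175.7 → r_n = 126.7 kN.
R_n = 1 × 123.8 + 3 × 126.7 = 504 kN.
Design strength φR_n = 0.75 × 504 = 378 kN.

378 kN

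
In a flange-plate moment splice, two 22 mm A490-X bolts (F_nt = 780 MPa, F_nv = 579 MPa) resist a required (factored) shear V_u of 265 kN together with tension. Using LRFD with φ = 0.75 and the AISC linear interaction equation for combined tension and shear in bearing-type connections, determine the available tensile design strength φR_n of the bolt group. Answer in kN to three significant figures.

A_b = π·22²/4 = 380.1 mm²; f_rv = 265 × 1000 / (2 × 380.1) = 348.6 MPa.
F'_nt = 1.3 F_nt − (F_nt / φF_nv) f_rv = 1.3·780 − (780/(0.75·579))·348.6 = 387.9 MPa, capped at F_nt → F'_nt = 387.9 MPa.
R_n = F'_nt · A_b · n = 387.9 × 380.1 × 2 / 1000 = 294.9 kN.
Design strength φR_n = 0.75 × 294.9 = 221 kN.

221 kN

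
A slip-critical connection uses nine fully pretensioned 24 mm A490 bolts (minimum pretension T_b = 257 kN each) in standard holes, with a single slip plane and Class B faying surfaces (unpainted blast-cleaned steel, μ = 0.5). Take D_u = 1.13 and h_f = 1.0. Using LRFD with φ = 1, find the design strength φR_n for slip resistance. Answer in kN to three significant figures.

R_n = μ · D_u · h_f · T_b · n_s · n_b = 0.5 × 1.13 × 1.0 × 257 × 1 × 9 = 1307 kN.
Design strength φR_n = 1 × 1307 = 1310 kN.

1310 kN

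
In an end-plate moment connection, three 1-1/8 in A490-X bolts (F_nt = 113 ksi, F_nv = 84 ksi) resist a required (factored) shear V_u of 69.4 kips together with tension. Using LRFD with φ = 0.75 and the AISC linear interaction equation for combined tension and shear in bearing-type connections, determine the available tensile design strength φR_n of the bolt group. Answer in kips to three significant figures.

235 kips

A_b = π·1.125²/4 = 0.994 in²; f_rv = 69.4 / (3 × 0.994) = 23.27 ksi.
F'_nt = 1.3 F_nt − (F_nt / φF_nv) f_rv = 1.3·113 − (113/(0.75·84))·23.27 = 105.2 ksi, capped at F_nt → F'_nt = 105.2 ksi.
R_n = F'_nt · A_b · n = 105.2 × 0.994 × 3 = 313.6 kips.
Design strength φR_n = 0.75 × 313.6 = 235 kips.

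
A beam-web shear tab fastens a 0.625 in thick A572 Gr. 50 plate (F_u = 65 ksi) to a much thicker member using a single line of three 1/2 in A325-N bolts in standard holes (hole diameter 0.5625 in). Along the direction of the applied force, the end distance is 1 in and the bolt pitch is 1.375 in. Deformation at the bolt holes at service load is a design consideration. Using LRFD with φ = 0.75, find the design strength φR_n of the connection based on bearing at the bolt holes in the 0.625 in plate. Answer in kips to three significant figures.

Per bolt r_n = 1.2 l_c t F_u ≤ 2.4 d t F_u; upper limit = 2.4 × 0.5 × 0.625 × 65 = 48.75 kips.
Edge bolt: l_c = 1 − 0.5625/2 = 0.7188 in → 1.2 × 0.7188 × 0.625 × 65 = 35.04 → r_n = 35.04 kips.
Interior bolts: l_c = 1.375 − 0.5625 = 0.8125 in → 1.2 × 0.8125 × 0.625 × 65 = 39.61 → r_n = 39.61 kips.
R_n = 1 × 35.04 + 2 × 39.61 = 114.3 kips.
Design strength φR_n = 0.75 × 114.3 = 85.7 kips.

85.7 kips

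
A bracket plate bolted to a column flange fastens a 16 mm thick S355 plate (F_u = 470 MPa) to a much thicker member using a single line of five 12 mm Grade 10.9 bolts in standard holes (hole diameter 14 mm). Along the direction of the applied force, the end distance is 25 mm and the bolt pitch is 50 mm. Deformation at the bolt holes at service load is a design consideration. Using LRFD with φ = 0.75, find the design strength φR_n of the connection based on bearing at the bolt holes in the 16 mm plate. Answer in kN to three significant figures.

772 kN

Per bolt r_n = 1.2 l_c t F_u ≤ 2.4 d t F_u; upper limit = 2.4 × 12 × 16 × 470 / 1000 = 216.6 kN.
Edge bolt: l_c = 25 − 14/2 = 18 mm → 1.2 × 18 × 16 × 470 / 1000 = 162.4 → r_n = 162.4 kN.
Interior bolts: l_c = 50 − 14 = 36 mm → 1.2 × 36 × 16 × 470 / 1000 = 324.9 → r_n = 216.6 kN.
R_n = 1 × 162.4 + 4 × 216.6 = 1029 kN.
Design strength φR_n = 0.75 × 1029 = 772 kN.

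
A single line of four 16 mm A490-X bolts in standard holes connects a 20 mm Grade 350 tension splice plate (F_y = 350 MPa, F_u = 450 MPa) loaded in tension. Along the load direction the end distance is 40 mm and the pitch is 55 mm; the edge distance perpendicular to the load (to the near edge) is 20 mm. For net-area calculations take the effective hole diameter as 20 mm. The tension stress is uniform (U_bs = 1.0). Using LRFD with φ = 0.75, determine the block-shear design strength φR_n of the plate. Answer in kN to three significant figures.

614 kN

Shear plane L_v = 40 + 3·55 = 205 mm; A_gv = 205 × 20 = 4100 mm².
A_nv = (205 − 3.5·20) × 20 = 2700 mm².
A_nt = (20 − 0.5·20) × 20 = 200 mm².
0.6 F_u A_nv = 729 kN; 0.6 F_y A_gv = 861 kN → shear rupture governs the shear term.
R_n = 729 + 1.0 × 450 × 200 / 1000 = 819 kN.
Design strength φR_n = 0.75 × 819 = 614 kN.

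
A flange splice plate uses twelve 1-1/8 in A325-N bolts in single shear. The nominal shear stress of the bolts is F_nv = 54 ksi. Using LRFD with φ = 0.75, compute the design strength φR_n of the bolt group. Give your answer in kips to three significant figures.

A_b = π × 1.125² / 4 = 0.994 in².
R_n = F_nv · A_b · n · n_s = 54 × 0.994 × 12 × 1 = 644.1 kips.
Design strength φR_n = 0.75 × 644.1 = 483 kips.

483 kips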